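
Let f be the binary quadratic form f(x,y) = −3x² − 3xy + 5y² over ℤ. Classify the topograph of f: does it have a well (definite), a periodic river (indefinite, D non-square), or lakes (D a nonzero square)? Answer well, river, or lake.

D = b²−4ac = (-3)² − 4·(-3)·5 = 69
D > 0 non-square ⇒ indefinite ⇒ periodic river

river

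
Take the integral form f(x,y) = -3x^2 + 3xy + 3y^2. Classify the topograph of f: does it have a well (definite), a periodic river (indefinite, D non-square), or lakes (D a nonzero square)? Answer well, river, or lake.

D = b²−4ac = 3² − 4·(-3)·3 = 45
D > 0 non-square ⇒ indefinite ⇒ periodic river

river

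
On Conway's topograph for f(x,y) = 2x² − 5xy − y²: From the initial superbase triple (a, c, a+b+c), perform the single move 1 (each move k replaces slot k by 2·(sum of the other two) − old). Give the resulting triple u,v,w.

start (2,-1,-4) = (f(1,0),f(0,1),f(1,1))
replace slot 1: 2·((-1)+(-4)) − 2 = -12 → (-12,-1,-4)

-12,-1,-4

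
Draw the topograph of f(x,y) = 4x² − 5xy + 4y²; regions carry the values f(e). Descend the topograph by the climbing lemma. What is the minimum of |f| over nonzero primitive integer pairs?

translate: b→3 (≡-5 mod 8), so (4,-5,4)→(4,3,3)
flip: (4,3,3)→(3,-3,4)
translate: b→3 (≡-3 mod 6), so (3,-3,4)→(3,3,4)
reduced (well bottom): (3,3,4) with a≤c, −a<b≤a
well minimum = a = 3

3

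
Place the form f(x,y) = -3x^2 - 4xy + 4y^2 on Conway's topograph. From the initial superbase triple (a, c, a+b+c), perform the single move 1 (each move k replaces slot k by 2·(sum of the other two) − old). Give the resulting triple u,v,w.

start (-3,4,-3) = (f(1,0),f(0,1),f(1,1))
replace slot 1: 2·(4+(-3)) − (-3) = 5 → (5,4,-3)

5,4,-3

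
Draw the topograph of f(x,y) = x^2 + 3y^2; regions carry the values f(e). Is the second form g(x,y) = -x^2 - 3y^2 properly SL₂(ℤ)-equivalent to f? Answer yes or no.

D₁ = -12, D₂ = -12
f: reduced (well bottom): (1,0,3) with a≤c, −a<b≤a
g is negative-definite; reduce −g:
−g: reduced (well bottom): (1,0,3) with a≤c, −a<b≤a
flip sign back: reduced form of g is (-1,0,-3)
reduced forms (1, 0, 3) vs (-1, 0, -3) ⇒ inequivalent

no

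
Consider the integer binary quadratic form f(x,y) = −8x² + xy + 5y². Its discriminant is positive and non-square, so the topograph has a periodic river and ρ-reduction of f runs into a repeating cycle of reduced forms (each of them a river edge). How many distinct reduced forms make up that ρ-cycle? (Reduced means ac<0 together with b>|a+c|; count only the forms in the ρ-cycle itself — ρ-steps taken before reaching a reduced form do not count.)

D = 161, ⌊√D⌋ = 12
descent: ρ → (5,9,-4)  [lands on river]
river: ρ → (-4,7,7)
river: ρ → (7,7,-4)
river: ρ → (-4,9,5)
river: ρ → (5,11,-2)
river: ρ → (-2,9,10)
river: ρ → (10,11,-1)
river: ρ → (-1,11,10)
river: ρ → (10,9,-2)
river: ρ → (-2,11,5)
ρ-cycle length = 10 (tail of 1 descent step not counted)

10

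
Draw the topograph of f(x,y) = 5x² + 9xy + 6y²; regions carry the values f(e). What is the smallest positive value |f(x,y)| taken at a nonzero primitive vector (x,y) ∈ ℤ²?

translate: b→-1 (≡9 mod 10), so (5,9,6)→(5,-1,2)
flip: (5,-1,2)→(2,1,5)
reduced (well bottom): (2,1,5) with a≤c, −a<b≤a
well minimum = a = 2

2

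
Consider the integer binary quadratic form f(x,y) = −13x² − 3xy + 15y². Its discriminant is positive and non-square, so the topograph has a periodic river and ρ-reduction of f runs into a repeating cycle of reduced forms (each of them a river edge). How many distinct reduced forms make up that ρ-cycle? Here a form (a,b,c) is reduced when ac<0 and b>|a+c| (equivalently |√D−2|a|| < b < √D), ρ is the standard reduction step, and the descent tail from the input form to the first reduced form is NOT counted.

D = 789, ⌊√D⌋ = 28
descent: ρ → (15,3,-13)  [lands on river]
river: ρ → (-13,23,5)
river: ρ → (5,27,-3)
river: ρ → (-3,27,5)
river: ρ → (5,23,-13)
river: ρ → (-13,3,15)
river: ρ → (15,27,-1)
river: ρ → (-1,27,15)
ρ-cycle length = 8 (tail of 1 descent step not counted)

8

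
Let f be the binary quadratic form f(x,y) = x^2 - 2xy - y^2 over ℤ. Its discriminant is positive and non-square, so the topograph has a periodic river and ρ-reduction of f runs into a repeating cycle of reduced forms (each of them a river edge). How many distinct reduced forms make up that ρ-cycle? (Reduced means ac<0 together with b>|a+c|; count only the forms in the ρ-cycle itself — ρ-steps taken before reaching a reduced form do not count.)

D = 8, ⌊√D⌋ = 2
descent: ρ → (-1,2,1)  [lands on river]
river: ρ → (1,2,-1)
ρ-cycle length = 2 (tail of 1 descent step not counted)

2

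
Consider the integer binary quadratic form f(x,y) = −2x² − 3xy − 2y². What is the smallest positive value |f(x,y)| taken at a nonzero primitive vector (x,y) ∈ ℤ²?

translate: b→-1 (≡3 mod 4), so (2,3,2)→(2,-1,1)
flip: (2,-1,1)→(1,1,2)
reduced (well bottom): (1,1,2) with a≤c, −a<b≤a
well minimum |f| = |-1| = 1 (negative-definite)

1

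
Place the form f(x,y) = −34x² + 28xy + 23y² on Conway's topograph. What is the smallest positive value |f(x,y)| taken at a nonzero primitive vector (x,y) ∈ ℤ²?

river: ρ → (23,18,-39)
river: ρ → (-39,60,2)
river: ρ → (2,60,-39)
river: ρ → (-39,18,23)
river: ρ → (23,28,-34)
river: ρ → (-34,40,17)
river: ρ → (17,62,-1)
river: ρ → (-1,62,17)
river: ρ → (17,40,-34)
river: ρ → (-34,28,23)
closes: descent 0, river 10
min |a| on river = 1

1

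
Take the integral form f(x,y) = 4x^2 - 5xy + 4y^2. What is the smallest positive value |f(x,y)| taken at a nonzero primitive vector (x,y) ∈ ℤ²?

translate: b→3 (≡-5 mod 8), so (4,-5,4)→(4,3,3)
flip: (4,3,3)→(3,-3,4)
translate: b→3 (≡-3 mod 6), so (3,-3,4)→(3,3,4)
reduced (well bottom): (3,3,4) with a≤c, −a<b≤a
well minimum = a = 3

3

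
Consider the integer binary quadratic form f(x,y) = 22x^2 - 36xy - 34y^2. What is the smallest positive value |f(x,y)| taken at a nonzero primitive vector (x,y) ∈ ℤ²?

descent: ρ → (-34,36,22)  [lands on river]
river: ρ → (22,52,-18)
river: ρ → (-18,56,16)
river: ρ → (16,40,-42)
river: ρ → (-42,44,14)
river: ρ → (14,40,-48)
river: ρ → (-48,56,6)
river: ρ → (6,64,-8)
river: ρ → (-8,64,6)
river: ρ → (6,56,-48)
river: ρ → (-48,40,14)
river: ρ → (14,44,-42)
river: ρ → (-42,40,16)
river: ρ → (16,56,-18)
river: ρ → (-18,52,22)
river: ρ → (22,36,-34)
river: ρ → (-34,32,24)
river: ρ → (24,64,-2)
river: ρ → (-2,64,24)
river: ρ → (24,32,-34)
closes: descent 1, river 20
min |a| on river = 2

2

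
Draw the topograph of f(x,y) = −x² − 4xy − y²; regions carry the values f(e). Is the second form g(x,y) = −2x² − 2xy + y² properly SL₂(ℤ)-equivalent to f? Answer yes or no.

D₁ = 12, D₂ = 12
river cycle of f (length 2): (-1, 2, 2), (2, 2, -1)
river cycle of g (length 2): (1, 2, -2), (-2, 2, 1)
cycles differ ⇒ inequivalent

no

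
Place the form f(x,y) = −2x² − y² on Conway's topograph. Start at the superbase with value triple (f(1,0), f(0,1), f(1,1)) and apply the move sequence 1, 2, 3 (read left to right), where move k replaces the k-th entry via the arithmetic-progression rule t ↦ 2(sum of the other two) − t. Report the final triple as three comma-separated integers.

start (-2,-1,-3) = (f(1,0),f(0,1),f(1,1))
replace slot 1: 2·((-1)+(-3)) − (-2) = -6 → (-6,-1,-3)
replace slot 2: 2·((-6)+(-3)) − (-1) = -17 → (-6,-17,-3)
replace slot 3: 2·((-6)+(-17)) − (-3) = -43 → (-6,-17,-43)

-6,-17,-43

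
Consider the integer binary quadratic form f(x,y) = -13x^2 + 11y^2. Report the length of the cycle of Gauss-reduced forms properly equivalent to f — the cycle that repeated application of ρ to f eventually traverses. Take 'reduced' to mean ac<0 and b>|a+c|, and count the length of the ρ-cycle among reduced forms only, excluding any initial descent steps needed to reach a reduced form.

D = 572, ⌊√D⌋ = 23
descent: ρ → (11,22,-2)  [lands on river]
river: ρ → (-2,22,11)
ρ-cycle length = 2 (tail of 1 descent step not counted)

2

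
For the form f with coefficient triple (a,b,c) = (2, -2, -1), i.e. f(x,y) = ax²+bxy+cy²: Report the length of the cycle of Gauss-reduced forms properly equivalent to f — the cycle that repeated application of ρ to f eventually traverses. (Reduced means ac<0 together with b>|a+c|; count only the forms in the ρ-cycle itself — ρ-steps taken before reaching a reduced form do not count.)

D = 12, ⌊√D⌋ = 3
descent: ρ → (-1,2,2)  [lands on river]
river: ρ → (2,2,-1)
ρ-cycle length = 2 (tail of 1 descent step not counted)

2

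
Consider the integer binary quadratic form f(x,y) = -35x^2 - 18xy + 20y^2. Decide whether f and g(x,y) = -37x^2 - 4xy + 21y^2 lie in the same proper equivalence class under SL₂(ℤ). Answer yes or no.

D₁ = 3124, D₂ = 3124
river cycle of f (length 18): (20, 18, -35), (-35, 52, 3), (3, 50, -52), (-52, 54, 1), (1, 54, -52), (-52, 50, 3), (3, 52, -35), (-35, 18, 20), (20, 22, -33), (-33, 44, 9), … (8 more)
river cycle of g (length 18): (21, 46, -12), (-12, 50, 13), (13, 54, -4), (-4, 50, 39), (39, 28, -15), (-15, 32, 35), (35, 38, -12), (-12, 34, 41), (41, 48, -5), (-5, 52, 21), … (8 more)
cycles differ ⇒ inequivalent

no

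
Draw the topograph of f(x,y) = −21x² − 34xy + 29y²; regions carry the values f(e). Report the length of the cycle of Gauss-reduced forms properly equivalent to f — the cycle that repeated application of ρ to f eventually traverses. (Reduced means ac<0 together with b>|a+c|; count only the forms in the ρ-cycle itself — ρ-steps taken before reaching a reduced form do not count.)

D = 3592, ⌊√D⌋ = 59
descent: ρ → (29,34,-21)  [lands on river]
river: ρ → (-21,50,13)
river: ρ → (13,54,-13)
river: ρ → (-13,50,21)
river: ρ → (21,34,-29)
river: ρ → (-29,24,26)
river: ρ → (26,28,-27)
river: ρ → (-27,26,27)
river: ρ → (27,28,-26)
river: ρ → (-26,24,29)
ρ-cycle length = 10 (tail of 1 descent step not counted)

10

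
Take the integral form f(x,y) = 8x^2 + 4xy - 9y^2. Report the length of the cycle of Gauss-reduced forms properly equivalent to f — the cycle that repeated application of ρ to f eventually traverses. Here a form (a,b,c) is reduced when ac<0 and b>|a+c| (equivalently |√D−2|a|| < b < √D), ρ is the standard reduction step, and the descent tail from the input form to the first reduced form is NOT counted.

D = 304, ⌊√D⌋ = 17
river: ρ → (-9,14,3)
river: ρ → (3,16,-4)
river: ρ → (-4,16,3)
river: ρ → (3,14,-9)
river: ρ → (-9,4,8)
river: ρ → (8,12,-5)
river: ρ → (-5,8,12)
river: ρ → (12,16,-1)
river: ρ → (-1,16,12)
river: ρ → (12,8,-5)
river: ρ → (-5,12,8)
river: ρ → (8,4,-9)
ρ-cycle length = 12 (tail of 0 descent steps not counted)

12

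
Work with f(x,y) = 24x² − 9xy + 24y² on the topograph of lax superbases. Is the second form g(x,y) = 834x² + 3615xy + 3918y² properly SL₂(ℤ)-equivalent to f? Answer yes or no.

D₁ = -2223, D₂ = -2223
f: flip: (24,-9,24)→(24,9,24)
f: reduced (well bottom): (24,9,24) with a≤c, −a<b≤a
g: translate: b→279 (≡3615 mod 1668), so (834,3615,3918)→(834,279,24)
g: flip: (834,279,24)→(24,-279,834)
g: translate: b→9 (≡-279 mod 48), so (24,-279,834)→(24,9,24)
g: reduced (well bottom): (24,9,24) with a≤c, −a<b≤a
reduced forms (24, 9, 24) vs (24, 9, 24) ⇒ equivalent

yes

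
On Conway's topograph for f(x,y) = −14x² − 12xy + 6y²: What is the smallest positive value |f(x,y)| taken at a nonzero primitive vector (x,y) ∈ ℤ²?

descent: ρ → (6,12,-14)  [lands on river]
river: ρ → (-14,16,4)
river: ρ → (4,16,-14)
river: ρ → (-14,12,6)
closes: descent 1, river 4
min |a| on river = 4

4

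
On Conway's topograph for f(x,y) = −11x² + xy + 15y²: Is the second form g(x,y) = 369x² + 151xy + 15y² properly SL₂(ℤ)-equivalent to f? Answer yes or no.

D₁ = 661, D₂ = 661
river cycle of f (length 22): (-11, 23, 3), (3, 25, -3), (-3, 23, 11), (11, 21, -5), (-5, 19, 15), (15, 11, -9), (-9, 25, 1), (1, 25, -9), (-9, 11, 15), (15, 19, -5), … (12 more)
river cycle of g (length 22): (-11, 23, 3), (3, 25, -3), (-3, 23, 11), (11, 21, -5), (-5, 19, 15), (15, 11, -9), (-9, 25, 1), (1, 25, -9), (-9, 11, 15), (15, 19, -5), … (12 more)
cycles coincide ⇒ equivalent

yes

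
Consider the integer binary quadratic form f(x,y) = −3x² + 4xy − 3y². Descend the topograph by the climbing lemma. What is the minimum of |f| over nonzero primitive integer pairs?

translate: b→2 (≡-4 mod 6), so (3,-4,3)→(3,2,2)
flip: (3,2,2)→(2,-2,3)
translate: b→2 (≡-2 mod 4), so (2,-2,3)→(2,2,3)
reduced (well bottom): (2,2,3) with a≤c, −a<b≤a
well minimum |f| = |-2| = 2 (negative-definite)

2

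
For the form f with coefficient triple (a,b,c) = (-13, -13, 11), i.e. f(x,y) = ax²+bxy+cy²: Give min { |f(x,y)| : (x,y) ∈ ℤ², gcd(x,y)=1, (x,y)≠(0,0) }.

descent: ρ → (11,13,-13)  [lands on river]
river: ρ → (-13,13,11)
river: ρ → (11,9,-15)
river: ρ → (-15,21,5)
river: ρ → (5,19,-19)
river: ρ → (-19,19,5)
river: ρ → (5,21,-15)
river: ρ → (-15,9,11)
closes: descent 1, river 8
min |a| on river = 5

5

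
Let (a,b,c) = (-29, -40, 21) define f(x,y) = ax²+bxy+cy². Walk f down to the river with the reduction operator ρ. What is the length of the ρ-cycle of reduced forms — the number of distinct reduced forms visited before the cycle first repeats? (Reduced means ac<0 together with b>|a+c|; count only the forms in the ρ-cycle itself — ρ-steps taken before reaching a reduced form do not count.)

D = 4036, ⌊√D⌋ = 63
descent: ρ → (21,40,-29)  [lands on river]
river: ρ → (-29,18,32)
river: ρ → (32,46,-15)
river: ρ → (-15,44,35)
river: ρ → (35,26,-24)
river: ρ → (-24,22,37)
river: ρ → (37,52,-9)
river: ρ → (-9,56,25)
river: ρ → (25,44,-21)
river: ρ → (-21,40,29)
river: ρ → (29,18,-32)
river: ρ → (-32,46,15)
river: ρ → (15,44,-35)
river: ρ → (-35,26,24)
river: ρ → (24,22,-37)
river: ρ → (-37,52,9)
river: ρ → (9,56,-25)
river: ρ → (-25,44,21)
ρ-cycle length = 18 (tail of 1 descent step not counted)

18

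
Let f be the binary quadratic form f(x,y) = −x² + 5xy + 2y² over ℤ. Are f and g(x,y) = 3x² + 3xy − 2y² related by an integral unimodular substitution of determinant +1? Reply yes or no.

D₁ = 33, D₂ = 33
river cycle of f (length 4): (2, 3, -3), (-3, 3, 2), (2, 5, -1), (-1, 5, 2)
river cycle of g (length 4): (-2, 5, 1), (1, 5, -2), (-2, 3, 3), (3, 3, -2)
cycles differ ⇒ inequivalent

no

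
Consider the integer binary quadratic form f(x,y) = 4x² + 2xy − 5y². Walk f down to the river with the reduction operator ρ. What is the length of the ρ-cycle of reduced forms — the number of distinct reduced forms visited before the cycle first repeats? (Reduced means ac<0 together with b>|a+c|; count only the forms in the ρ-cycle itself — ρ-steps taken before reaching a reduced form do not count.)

D = 84, ⌊√D⌋ = 9
river: ρ → (-5,8,1)
river: ρ → (1,8,-5)
river: ρ → (-5,2,4)
river: ρ → (4,6,-3)
river: ρ → (-3,6,4)
river: ρ → (4,2,-5)
ρ-cycle length = 6 (tail of 0 descent steps not counted)

6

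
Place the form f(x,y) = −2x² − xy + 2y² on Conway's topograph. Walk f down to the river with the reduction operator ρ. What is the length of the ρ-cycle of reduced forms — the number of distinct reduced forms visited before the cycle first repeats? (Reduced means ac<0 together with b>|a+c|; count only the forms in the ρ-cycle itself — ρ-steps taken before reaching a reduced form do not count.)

D = 17, ⌊√D⌋ = 4
descent: ρ → (2,1,-2)  [lands on river]
river: ρ → (-2,3,1)
river: ρ → (1,3,-2)
river: ρ → (-2,1,2)
river: ρ → (2,3,-1)
river: ρ → (-1,3,2)
ρ-cycle length = 6 (tail of 1 descent step not counted)

6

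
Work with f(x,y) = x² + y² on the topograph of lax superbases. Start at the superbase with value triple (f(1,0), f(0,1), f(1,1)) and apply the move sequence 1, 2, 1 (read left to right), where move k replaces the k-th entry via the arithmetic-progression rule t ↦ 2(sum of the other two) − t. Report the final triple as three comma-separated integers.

start (1,1,2) = (f(1,0),f(0,1),f(1,1))
replace slot 1: 2·(1+2) − 1 = 5 → (5,1,2)
replace slot 2: 2·(5+2) − 1 = 13 → (5,13,2)
replace slot 1: 2·(13+2) − 5 = 25 → (25,13,2)

25,13,2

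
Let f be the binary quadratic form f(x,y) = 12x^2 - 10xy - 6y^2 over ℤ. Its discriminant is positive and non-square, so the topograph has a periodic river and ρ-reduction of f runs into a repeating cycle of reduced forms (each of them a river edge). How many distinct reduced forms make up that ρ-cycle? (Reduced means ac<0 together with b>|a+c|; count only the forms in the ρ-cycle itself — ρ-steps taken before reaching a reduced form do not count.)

D = 388, ⌊√D⌋ = 19
descent: ρ → (-6,10,12)  [lands on river]
river: ρ → (12,14,-4)
river: ρ → (-4,18,4)
river: ρ → (4,14,-12)
river: ρ → (-12,10,6)
river: ρ → (6,14,-8)
river: ρ → (-8,18,2)
river: ρ → (2,18,-8)
river: ρ → (-8,14,6)
river: ρ → (6,10,-12)
river: ρ → (-12,14,4)
river: ρ → (4,18,-4)
river: ρ → (-4,14,12)
river: ρ → (12,10,-6)
river: ρ → (-6,14,8)
river: ρ → (8,18,-2)
river: ρ → (-2,18,8)
river: ρ → (8,14,-6)
ρ-cycle length = 18 (tail of 1 descent step not counted)

18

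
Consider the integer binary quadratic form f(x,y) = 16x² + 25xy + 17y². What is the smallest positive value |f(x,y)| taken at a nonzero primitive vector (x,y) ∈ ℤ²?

translate: b→-7 (≡25 mod 32), so (16,25,17)→(16,-7,8)
flip: (16,-7,8)→(8,7,16)
reduced (well bottom): (8,7,16) with a≤c, −a<b≤a
well minimum = a = 8

8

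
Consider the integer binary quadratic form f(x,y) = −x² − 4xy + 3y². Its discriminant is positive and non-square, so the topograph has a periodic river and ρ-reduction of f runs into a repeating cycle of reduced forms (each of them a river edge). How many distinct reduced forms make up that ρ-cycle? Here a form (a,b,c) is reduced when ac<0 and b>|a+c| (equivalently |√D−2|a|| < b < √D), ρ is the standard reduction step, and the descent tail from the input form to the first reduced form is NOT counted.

D = 28, ⌊√D⌋ = 5
descent: ρ → (3,4,-1)  [lands on river]
river: ρ → (-1,4,3)
river: ρ → (3,2,-2)
river: ρ → (-2,2,3)
ρ-cycle length = 4 (tail of 1 descent step not counted)

4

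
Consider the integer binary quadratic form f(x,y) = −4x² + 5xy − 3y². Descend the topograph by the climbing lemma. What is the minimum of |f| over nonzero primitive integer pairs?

translate: b→3 (≡-5 mod 8), so (4,-5,3)→(4,3,2)
flip: (4,3,2)→(2,-3,4)
translate: b→1 (≡-3 mod 4), so (2,-3,4)→(2,1,3)
reduced (well bottom): (2,1,3) with a≤c, −a<b≤a
well minimum |f| = |-2| = 2 (negative-definite)

2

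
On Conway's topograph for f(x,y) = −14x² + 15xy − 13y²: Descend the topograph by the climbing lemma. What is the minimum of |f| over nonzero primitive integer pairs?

translate: b→13 (≡-15 mod 28), so (14,-15,13)→(14,13,12)
flip: (14,13,12)→(12,-13,14)
translate: b→11 (≡-13 mod 24), so (12,-13,14)→(12,11,13)
reduced (well bottom): (12,11,13) with a≤c, −a<b≤a
well minimum |f| = |-12| = 12 (negative-definite)

12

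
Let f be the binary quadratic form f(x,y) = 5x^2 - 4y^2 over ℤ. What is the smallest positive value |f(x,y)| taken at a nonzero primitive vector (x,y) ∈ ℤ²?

descent: ρ → (-4,8,1)  [lands on river]
river: ρ → (1,8,-4)
closes: descent 1, river 2
min |a| on river = 1

1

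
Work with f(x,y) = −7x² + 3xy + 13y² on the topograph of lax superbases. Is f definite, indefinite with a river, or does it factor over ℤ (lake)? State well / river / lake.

D = b²−4ac = 3² − 4·(-7)·13 = 373
D > 0 non-square ⇒ indefinite ⇒ periodic river

river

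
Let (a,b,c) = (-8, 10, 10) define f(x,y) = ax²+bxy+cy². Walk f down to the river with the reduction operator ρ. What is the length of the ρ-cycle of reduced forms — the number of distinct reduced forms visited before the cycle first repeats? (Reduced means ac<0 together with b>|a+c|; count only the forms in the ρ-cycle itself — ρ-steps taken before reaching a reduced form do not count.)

D = 420, ⌊√D⌋ = 20
river: ρ → (10,10,-8)
river: ρ → (-8,6,12)
river: ρ → (12,18,-2)
river: ρ → (-2,18,12)
river: ρ → (12,6,-8)
river: ρ → (-8,10,10)
ρ-cycle length = 6 (tail of 0 descent steps not counted)

6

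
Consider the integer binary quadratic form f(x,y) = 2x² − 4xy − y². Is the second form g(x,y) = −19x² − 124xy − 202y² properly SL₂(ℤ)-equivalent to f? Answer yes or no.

D₁ = 24, D₂ = 24
river cycle of f (length 2): (-1, 4, 2), (2, 4, -1)
river cycle of g (length 2): (-1, 4, 2), (2, 4, -1)
cycles coincide ⇒ equivalent

yes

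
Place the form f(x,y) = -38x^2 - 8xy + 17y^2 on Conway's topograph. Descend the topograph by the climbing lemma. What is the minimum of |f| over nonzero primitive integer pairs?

descent: ρ → (17,42,-13)  [lands on river]
river: ρ → (-13,36,26)
river: ρ → (26,16,-23)
river: ρ → (-23,30,19)
river: ρ → (19,46,-7)
river: ρ → (-7,38,43)
river: ρ → (43,48,-2)
river: ρ → (-2,48,43)
river: ρ → (43,38,-7)
river: ρ → (-7,46,19)
river: ρ → (19,30,-23)
river: ρ → (-23,16,26)
river: ρ → (26,36,-13)
river: ρ → (-13,42,17)
river: ρ → (17,26,-29)
river: ρ → (-29,32,14)
river: ρ → (14,24,-37)
river: ρ → (-37,50,1)
river: ρ → (1,50,-37)
river: ρ → (-37,24,14)
river: ρ → (14,32,-29)
river: ρ → (-29,26,17)
closes: descent 1, river 22
min |a| on river = 1

1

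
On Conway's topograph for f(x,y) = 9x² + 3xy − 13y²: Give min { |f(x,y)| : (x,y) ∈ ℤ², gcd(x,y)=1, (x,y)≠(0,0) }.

descent: ρ → (-13,-3,9)
descent: ρ → (9,21,-1)  [lands on river]
river: ρ → (-1,21,9)
river: ρ → (9,15,-7)
river: ρ → (-7,13,11)
river: ρ → (11,9,-9)
river: ρ → (-9,9,11)
river: ρ → (11,13,-7)
river: ρ → (-7,15,9)
closes: descent 2, river 8
min |a| on river = 1

1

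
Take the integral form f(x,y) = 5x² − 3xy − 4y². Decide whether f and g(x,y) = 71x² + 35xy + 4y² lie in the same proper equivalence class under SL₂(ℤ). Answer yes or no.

D₁ = 89, D₂ = 89
river cycle of f (length 14): (-4, 3, 5), (5, 7, -2), (-2, 9, 1), (1, 9, -2), (-2, 7, 5), (5, 3, -4), (-4, 5, 4), (4, 3, -5), (-5, 7, 2), (2, 9, -1), … (4 more)
river cycle of g (length 14): (4, 5, -4), (-4, 3, 5), (5, 7, -2), (-2, 9, 1), (1, 9, -2), (-2, 7, 5), (5, 3, -4), (-4, 5, 4), (4, 3, -5), (-5, 7, 2), … (4 more)
cycles coincide ⇒ equivalent

yes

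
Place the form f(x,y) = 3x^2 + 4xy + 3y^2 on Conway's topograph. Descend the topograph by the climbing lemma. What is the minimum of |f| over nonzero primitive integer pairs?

translate: b→-2 (≡4 mod 6), so (3,4,3)→(3,-2,2)
flip: (3,-2,2)→(2,2,3)
reduced (well bottom): (2,2,3) with a≤c, −a<b≤a
well minimum = a = 2

2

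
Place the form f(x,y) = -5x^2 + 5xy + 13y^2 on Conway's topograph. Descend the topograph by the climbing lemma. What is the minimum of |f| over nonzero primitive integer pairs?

descent: ρ → (13,-5,-5)
descent: ρ → (-5,15,3)  [lands on river]
river: ρ → (3,15,-5)
closes: descent 2, river 2
min |a| on river = 3

3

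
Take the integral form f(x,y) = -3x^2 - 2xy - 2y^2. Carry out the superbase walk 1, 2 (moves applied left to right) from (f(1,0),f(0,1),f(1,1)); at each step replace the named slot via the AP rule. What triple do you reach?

start (-3,-2,-7) = (f(1,0),f(0,1),f(1,1))
replace slot 1: 2·((-2)+(-7)) − (-3) = -15 → (-15,-2,-7)
replace slot 2: 2·((-15)+(-7)) − (-2) = -42 → (-15,-42,-7)

-15,-42,-7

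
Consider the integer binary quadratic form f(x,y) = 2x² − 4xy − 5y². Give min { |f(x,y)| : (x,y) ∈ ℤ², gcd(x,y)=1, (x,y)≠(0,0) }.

descent: ρ → (-5,4,2)  [lands on river]
river: ρ → (2,4,-5)
river: ρ → (-5,6,1)
river: ρ → (1,6,-5)
closes: descent 1, river 4
min |a| on river = 1

1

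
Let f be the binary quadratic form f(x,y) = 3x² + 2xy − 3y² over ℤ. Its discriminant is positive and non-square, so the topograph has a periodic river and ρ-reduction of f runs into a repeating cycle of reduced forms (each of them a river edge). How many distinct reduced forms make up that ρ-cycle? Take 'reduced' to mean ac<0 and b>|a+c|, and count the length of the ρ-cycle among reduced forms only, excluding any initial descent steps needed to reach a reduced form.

D = 40, ⌊√D⌋ = 6
river: ρ → (-3,4,2)
river: ρ → (2,4,-3)
river: ρ → (-3,2,3)
river: ρ → (3,4,-2)
river: ρ → (-2,4,3)
river: ρ → (3,2,-3)
ρ-cycle length = 6 (tail of 0 descent steps not counted)

6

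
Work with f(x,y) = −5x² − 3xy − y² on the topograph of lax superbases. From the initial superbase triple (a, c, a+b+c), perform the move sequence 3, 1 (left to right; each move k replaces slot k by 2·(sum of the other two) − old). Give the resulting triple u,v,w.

start (-5,-1,-9) = (f(1,0),f(0,1),f(1,1))
replace slot 3: 2·((-5)+(-1)) − (-9) = -3 → (-5,-1,-3)
replace slot 1: 2·((-1)+(-3)) − (-5) = -3 → (-3,-1,-3)

-3,-1,-3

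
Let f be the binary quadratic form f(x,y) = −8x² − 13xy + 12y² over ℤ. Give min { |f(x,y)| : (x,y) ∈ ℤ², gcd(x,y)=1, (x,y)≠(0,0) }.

descent: ρ → (12,13,-8)  [lands on river]
river: ρ → (-8,19,6)
river: ρ → (6,17,-11)
river: ρ → (-11,5,12)
river: ρ → (12,19,-4)
river: ρ → (-4,21,7)
river: ρ → (7,21,-4)
river: ρ → (-4,19,12)
river: ρ → (12,5,-11)
river: ρ → (-11,17,6)
river: ρ → (6,19,-8)
river: ρ → (-8,13,12)
river: ρ → (12,11,-9)
river: ρ → (-9,7,14)
river: ρ → (14,21,-2)
river: ρ → (-2,23,3)
river: ρ → (3,19,-16)
river: ρ → (-16,13,6)
river: ρ → (6,23,-1)
river: ρ → (-1,23,6)
river: ρ → (6,13,-16)
river: ρ → (-16,19,3)
river: ρ → (3,23,-2)
river: ρ → (-2,21,14)
river: ρ → (14,7,-9)
river: ρ → (-9,11,12)
closes: descent 1, river 26
min |a| on river = 1

1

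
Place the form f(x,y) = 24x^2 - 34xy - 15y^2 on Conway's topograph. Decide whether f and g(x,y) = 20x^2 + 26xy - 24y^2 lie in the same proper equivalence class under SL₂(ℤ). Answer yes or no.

D₁ = 2596, D₂ = 2596
river cycle of f (length 30): (-15, 34, 24), (24, 14, -25), (-25, 36, 13), (13, 42, -16), (-16, 22, 33), (33, 44, -5), (-5, 46, 24), (24, 50, -1), (-1, 50, 24), (24, 46, -5), … (20 more)
river cycle of g (length 34): (-24, 22, 22), (22, 22, -24), (-24, 26, 20), (20, 14, -30), (-30, 46, 4), (4, 50, -6), (-6, 46, 20), (20, 34, -18), (-18, 38, 16), (16, 26, -30), … (24 more)
cycles differ ⇒ inequivalent

no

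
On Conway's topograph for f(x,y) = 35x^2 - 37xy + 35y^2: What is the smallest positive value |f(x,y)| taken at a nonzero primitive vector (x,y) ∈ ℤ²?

translate: b→33 (≡-37 mod 70), so (35,-37,35)→(35,33,33)
flip: (35,33,33)→(33,-33,35)
translate: b→33 (≡-33 mod 66), so (33,-33,35)→(33,33,35)
reduced (well bottom): (33,33,35) with a≤c, −a<b≤a
well minimum = a = 33

33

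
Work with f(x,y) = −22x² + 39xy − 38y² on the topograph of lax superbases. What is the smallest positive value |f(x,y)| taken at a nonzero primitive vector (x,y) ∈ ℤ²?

translate: b→5 (≡-39 mod 44), so (22,-39,38)→(22,5,21)
flip: (22,5,21)→(21,-5,22)
reduced (well bottom): (21,-5,22) with a≤c, −a<b≤a
well minimum |f| = |-21| = 21 (negative-definite)

21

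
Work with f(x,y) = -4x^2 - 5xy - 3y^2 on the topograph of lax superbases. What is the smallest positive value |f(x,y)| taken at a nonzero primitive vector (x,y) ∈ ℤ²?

translate: b→-3 (≡5 mod 8), so (4,5,3)→(4,-3,2)
flip: (4,-3,2)→(2,3,4)
translate: b→-1 (≡3 mod 4), so (2,3,4)→(2,-1,3)
reduced (well bottom): (2,-1,3) with a≤c, −a<b≤a
well minimum |f| = |-2| = 2 (negative-definite)

2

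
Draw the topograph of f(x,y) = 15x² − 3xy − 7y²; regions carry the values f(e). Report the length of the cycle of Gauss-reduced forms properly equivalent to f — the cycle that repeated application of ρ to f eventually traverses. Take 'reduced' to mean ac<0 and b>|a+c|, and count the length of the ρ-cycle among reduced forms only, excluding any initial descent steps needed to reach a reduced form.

D = 429, ⌊√D⌋ = 20
descent: ρ → (-7,17,5)  [lands on river]
river: ρ → (5,13,-13)
river: ρ → (-13,13,5)
river: ρ → (5,17,-7)
river: ρ → (-7,11,11)
river: ρ → (11,11,-7)
ρ-cycle length = 6 (tail of 1 descent step not counted)

6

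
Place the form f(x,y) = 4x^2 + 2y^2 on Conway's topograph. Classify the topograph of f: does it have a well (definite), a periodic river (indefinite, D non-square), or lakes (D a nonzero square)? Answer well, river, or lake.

D = b²−4ac = 0² − 4·4·2 = -32
D < 0 ⇒ definite ⇒ every region one sign ⇒ single well

well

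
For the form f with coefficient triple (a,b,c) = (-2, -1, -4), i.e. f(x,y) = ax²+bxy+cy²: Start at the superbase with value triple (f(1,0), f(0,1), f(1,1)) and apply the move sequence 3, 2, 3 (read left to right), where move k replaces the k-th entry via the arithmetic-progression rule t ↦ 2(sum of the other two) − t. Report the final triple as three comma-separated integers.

start (-2,-4,-7) = (f(1,0),f(0,1),f(1,1))
replace slot 3: 2·((-2)+(-4)) − (-7) = -5 → (-2,-4,-5)
replace slot 2: 2·((-2)+(-5)) − (-4) = -10 → (-2,-10,-5)
replace slot 3: 2·((-2)+(-10)) − (-5) = -19 → (-2,-10,-19)

-2,-10,-19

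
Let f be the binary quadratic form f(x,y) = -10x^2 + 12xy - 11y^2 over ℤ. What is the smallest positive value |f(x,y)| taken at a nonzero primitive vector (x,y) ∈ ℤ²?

translate: b→8 (≡-12 mod 20), so (10,-12,11)→(10,8,9)
flip: (10,8,9)→(9,-8,10)
reduced (well bottom): (9,-8,10) with a≤c, −a<b≤a
well minimum |f| = |-9| = 9 (negative-definite)

9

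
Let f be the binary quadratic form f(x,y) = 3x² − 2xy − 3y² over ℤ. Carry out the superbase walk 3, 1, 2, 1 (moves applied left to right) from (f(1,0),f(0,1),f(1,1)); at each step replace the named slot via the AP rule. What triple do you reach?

start (3,-3,-2) = (f(1,0),f(0,1),f(1,1))
replace slot 3: 2·(3+(-3)) − (-2) = 2 → (3,-3,2)
replace slot 1: 2·((-3)+2) − 3 = -5 → (-5,-3,2)
replace slot 2: 2·((-5)+2) − (-3) = -3 → (-5,-3,2)
replace slot 1: 2·((-3)+2) − (-5) = 3 → (3,-3,2)

3,-3,2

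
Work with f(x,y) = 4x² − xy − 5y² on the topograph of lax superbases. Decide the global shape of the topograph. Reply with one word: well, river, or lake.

D = b²−4ac = (-1)² − 4·4·(-5) = 81
D = 9² is a perfect square ⇒ form factors over ℤ ⇒ lakes

lake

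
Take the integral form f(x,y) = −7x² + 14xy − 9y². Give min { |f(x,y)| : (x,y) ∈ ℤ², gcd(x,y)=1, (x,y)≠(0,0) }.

translate: b→0 (≡-14 mod 14), so (7,-14,9)→(7,0,2)
flip: (7,0,2)→(2,0,7)
reduced (well bottom): (2,0,7) with a≤c, −a<b≤a
well minimum |f| = |-2| = 2 (negative-definite)

2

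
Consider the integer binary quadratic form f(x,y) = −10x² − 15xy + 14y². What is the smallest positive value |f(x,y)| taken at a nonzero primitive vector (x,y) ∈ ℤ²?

descent: ρ → (14,15,-10)  [lands on river]
river: ρ → (-10,25,4)
river: ρ → (4,23,-16)
river: ρ → (-16,9,11)
river: ρ → (11,13,-14)
river: ρ → (-14,15,10)
river: ρ → (10,25,-4)
river: ρ → (-4,23,16)
river: ρ → (16,9,-11)
river: ρ → (-11,13,14)
closes: descent 1, river 10
min |a| on river = 4

4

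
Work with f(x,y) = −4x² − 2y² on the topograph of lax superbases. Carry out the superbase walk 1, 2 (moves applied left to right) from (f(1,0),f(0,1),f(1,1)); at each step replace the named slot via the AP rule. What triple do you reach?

start (-4,-2,-6) = (f(1,0),f(0,1),f(1,1))
replace slot 1: 2·((-2)+(-6)) − (-4) = -12 → (-12,-2,-6)
replace slot 2: 2·((-12)+(-6)) − (-2) = -34 → (-12,-34,-6)

-12,-34,-6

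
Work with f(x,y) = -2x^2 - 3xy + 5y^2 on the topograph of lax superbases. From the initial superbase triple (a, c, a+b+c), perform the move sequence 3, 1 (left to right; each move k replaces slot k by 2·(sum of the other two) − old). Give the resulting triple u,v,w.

start (-2,5,0) = (f(1,0),f(0,1),f(1,1))
replace slot 3: 2·((-2)+5) − 0 = 6 → (-2,5,6)
replace slot 1: 2·(5+6) − (-2) = 24 → (24,5,6)

24,5,6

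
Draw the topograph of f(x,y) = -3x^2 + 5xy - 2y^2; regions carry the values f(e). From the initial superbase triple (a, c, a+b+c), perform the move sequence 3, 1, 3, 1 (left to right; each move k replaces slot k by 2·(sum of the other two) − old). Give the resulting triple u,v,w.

start (-3,-2,0) = (f(1,0),f(0,1),f(1,1))
replace slot 3: 2·((-3)+(-2)) − 0 = -10 → (-3,-2,-10)
replace slot 1: 2·((-2)+(-10)) − (-3) = -21 → (-21,-2,-10)
replace slot 3: 2·((-21)+(-2)) − (-10) = -36 → (-21,-2,-36)
replace slot 1: 2·((-2)+(-36)) − (-21) = -55 → (-55,-2,-36)

-55,-2,-36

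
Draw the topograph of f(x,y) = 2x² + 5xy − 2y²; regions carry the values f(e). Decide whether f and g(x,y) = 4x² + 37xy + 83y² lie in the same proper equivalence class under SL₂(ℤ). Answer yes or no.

D₁ = 41, D₂ = 41
river cycle of f (length 10): (-2, 3, 4), (4, 5, -1), (-1, 5, 4), (4, 3, -2), (-2, 5, 2), (2, 3, -4), (-4, 5, 1), (1, 5, -4), (-4, 3, 2), (2, 5, -2)
river cycle of g (length 10): (4, 5, -1), (-1, 5, 4), (4, 3, -2), (-2, 5, 2), (2, 3, -4), (-4, 5, 1), (1, 5, -4), (-4, 3, 2), (2, 5, -2), (-2, 3, 4)
cycles coincide ⇒ equivalent

yes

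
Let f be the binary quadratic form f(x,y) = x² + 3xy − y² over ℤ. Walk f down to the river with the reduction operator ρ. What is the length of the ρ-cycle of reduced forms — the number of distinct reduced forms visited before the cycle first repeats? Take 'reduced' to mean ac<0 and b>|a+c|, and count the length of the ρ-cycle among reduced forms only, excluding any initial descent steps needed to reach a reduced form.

D = 13, ⌊√D⌋ = 3
river: ρ → (-1,3,1)
river: ρ → (1,3,-1)
ρ-cycle length = 2 (tail of 0 descent steps not counted)

2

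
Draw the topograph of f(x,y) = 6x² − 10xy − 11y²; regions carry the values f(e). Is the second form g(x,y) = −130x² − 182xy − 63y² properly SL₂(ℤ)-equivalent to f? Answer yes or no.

D₁ = 364, D₂ = 364
river cycle of f (length 8): (-11, 10, 6), (6, 14, -7), (-7, 14, 6), (6, 10, -11), (-11, 12, 5), (5, 18, -2), (-2, 18, 5), (5, 12, -11)
river cycle of g (length 8): (-11, 10, 6), (6, 14, -7), (-7, 14, 6), (6, 10, -11), (-11, 12, 5), (5, 18, -2), (-2, 18, 5), (5, 12, -11)
cycles coincide ⇒ equivalent

yes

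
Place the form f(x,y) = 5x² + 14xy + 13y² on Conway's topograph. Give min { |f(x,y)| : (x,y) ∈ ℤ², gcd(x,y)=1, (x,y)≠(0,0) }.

translate: b→4 (≡14 mod 10), so (5,14,13)→(5,4,4)
flip: (5,4,4)→(4,-4,5)
translate: b→4 (≡-4 mod 8), so (4,-4,5)→(4,4,5)
reduced (well bottom): (4,4,5) with a≤c, −a<b≤a
well minimum = a = 4

4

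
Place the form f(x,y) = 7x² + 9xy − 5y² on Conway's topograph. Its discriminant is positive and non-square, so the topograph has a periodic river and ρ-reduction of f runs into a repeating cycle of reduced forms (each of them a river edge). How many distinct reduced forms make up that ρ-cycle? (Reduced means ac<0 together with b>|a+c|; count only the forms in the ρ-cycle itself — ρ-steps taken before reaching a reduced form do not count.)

D = 221, ⌊√D⌋ = 14
river: ρ → (-5,11,5)
river: ρ → (5,9,-7)
river: ρ → (-7,5,7)
river: ρ → (7,9,-5)
ρ-cycle length = 4 (tail of 0 descent steps not counted)

4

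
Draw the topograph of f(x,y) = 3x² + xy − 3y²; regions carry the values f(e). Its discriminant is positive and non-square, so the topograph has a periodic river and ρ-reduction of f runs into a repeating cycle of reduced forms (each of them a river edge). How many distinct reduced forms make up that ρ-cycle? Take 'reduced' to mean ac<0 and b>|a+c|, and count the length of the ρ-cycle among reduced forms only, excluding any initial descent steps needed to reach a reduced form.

D = 37, ⌊√D⌋ = 6
river: ρ → (-3,5,1)
river: ρ → (1,5,-3)
river: ρ → (-3,1,3)
river: ρ → (3,5,-1)
river: ρ → (-1,5,3)
river: ρ → (3,1,-3)
ρ-cycle length = 6 (tail of 0 descent steps not counted)

6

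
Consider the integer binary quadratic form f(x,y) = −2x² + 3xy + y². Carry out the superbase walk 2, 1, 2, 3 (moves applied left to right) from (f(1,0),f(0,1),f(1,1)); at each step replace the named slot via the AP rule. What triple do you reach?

start (-2,1,2) = (f(1,0),f(0,1),f(1,1))
replace slot 2: 2·((-2)+2) − 1 = -1 → (-2,-1,2)
replace slot 1: 2·((-1)+2) − (-2) = 4 → (4,-1,2)
replace slot 2: 2·(4+2) − (-1) = 13 → (4,13,2)
replace slot 3: 2·(4+13) − 2 = 32 → (4,13,32)

4,13,32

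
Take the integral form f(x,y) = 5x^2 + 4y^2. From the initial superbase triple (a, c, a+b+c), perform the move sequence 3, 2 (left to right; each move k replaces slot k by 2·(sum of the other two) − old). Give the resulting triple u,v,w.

start (5,4,9) = (f(1,0),f(0,1),f(1,1))
replace slot 3: 2·(5+4) − 9 = 9 → (5,4,9)
replace slot 2: 2·(5+9) − 4 = 24 → (5,24,9)

5,24,9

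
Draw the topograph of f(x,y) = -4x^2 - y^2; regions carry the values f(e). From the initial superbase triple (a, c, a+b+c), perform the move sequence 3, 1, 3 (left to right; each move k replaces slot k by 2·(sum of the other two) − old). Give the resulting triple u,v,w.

start (-4,-1,-5) = (f(1,0),f(0,1),f(1,1))
replace slot 3: 2·((-4)+(-1)) − (-5) = -5 → (-4,-1,-5)
replace slot 1: 2·((-1)+(-5)) − (-4) = -8 → (-8,-1,-5)
replace slot 3: 2·((-8)+(-1)) − (-5) = -13 → (-8,-1,-13)

-8,-1,-13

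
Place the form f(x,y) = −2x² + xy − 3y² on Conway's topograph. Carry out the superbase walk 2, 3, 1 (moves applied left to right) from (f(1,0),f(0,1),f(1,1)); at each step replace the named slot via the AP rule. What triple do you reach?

start (-2,-3,-4) = (f(1,0),f(0,1),f(1,1))
replace slot 2: 2·((-2)+(-4)) − (-3) = -9 → (-2,-9,-4)
replace slot 3: 2·((-2)+(-9)) − (-4) = -18 → (-2,-9,-18)
replace slot 1: 2·((-9)+(-18)) − (-2) = -52 → (-52,-9,-18)

-52,-9,-18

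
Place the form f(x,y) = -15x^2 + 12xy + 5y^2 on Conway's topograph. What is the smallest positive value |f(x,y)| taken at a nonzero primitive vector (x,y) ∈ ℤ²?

river: ρ → (5,18,-6)
river: ρ → (-6,18,5)
river: ρ → (5,12,-15)
river: ρ → (-15,18,2)
river: ρ → (2,18,-15)
river: ρ → (-15,12,5)
closes: descent 0, river 6
min |a| on river = 2

2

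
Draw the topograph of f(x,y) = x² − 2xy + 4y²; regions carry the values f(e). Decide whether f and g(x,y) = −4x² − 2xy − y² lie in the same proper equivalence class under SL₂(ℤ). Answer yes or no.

D₁ = -12, D₂ = -12
f: translate: b→0 (≡-2 mod 2), so (1,-2,4)→(1,0,3)
f: reduced (well bottom): (1,0,3) with a≤c, −a<b≤a
g is negative-definite; reduce −g:
−g: flip: (4,2,1)→(1,-2,4)
−g: translate: b→0 (≡-2 mod 2), so (1,-2,4)→(1,0,3)
−g: reduced (well bottom): (1,0,3) with a≤c, −a<b≤a
flip sign back: reduced form of g is (-1,0,-3)
reduced forms (1, 0, 3) vs (-1, 0, -3) ⇒ inequivalent

no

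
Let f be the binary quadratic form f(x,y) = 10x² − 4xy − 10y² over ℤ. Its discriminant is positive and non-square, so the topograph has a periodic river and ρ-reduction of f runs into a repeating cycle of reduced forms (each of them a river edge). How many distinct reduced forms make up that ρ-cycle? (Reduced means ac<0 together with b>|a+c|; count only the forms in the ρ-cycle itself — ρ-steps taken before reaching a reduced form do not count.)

D = 416, ⌊√D⌋ = 20
descent: ρ → (-10,4,10)  [lands on river]
river: ρ → (10,16,-4)
river: ρ → (-4,16,10)
river: ρ → (10,4,-10)
river: ρ → (-10,16,4)
river: ρ → (4,16,-10)
ρ-cycle length = 6 (tail of 1 descent step not counted)

6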